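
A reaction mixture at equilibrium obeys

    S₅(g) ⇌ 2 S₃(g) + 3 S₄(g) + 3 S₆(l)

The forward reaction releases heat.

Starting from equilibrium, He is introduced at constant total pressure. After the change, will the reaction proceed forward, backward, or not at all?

Adding inert gas at constant total pressure expands the volume and lowers every reacting partial pressure. With Δn_gas = 5 − 1 = +4, Q moves away from K toward the side with fewer gas moles, so the system shifts toward the side with more gas moles — to the right.

right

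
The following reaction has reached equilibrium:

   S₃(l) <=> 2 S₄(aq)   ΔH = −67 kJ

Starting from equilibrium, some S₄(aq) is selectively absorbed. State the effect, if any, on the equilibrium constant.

unchanged

The equilibrium constant depends only on temperature. This perturbation may move the position of equilibrium, but since T is unchanged, K itself is unchanged.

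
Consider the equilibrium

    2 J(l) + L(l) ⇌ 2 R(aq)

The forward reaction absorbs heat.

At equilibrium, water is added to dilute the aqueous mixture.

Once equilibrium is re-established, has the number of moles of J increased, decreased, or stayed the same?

Dilution lowers every aqueous concentration by the same factor. Δn_aq = 2 − 0 = +2, so the system shifts toward the side with more dissolved moles — to the right.
The net shift is to the right. J is a reactant, so its amount decreases.

decreases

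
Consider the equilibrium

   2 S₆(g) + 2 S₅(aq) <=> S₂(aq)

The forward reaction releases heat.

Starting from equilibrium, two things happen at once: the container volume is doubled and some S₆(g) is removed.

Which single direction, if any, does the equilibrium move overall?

left

Gas moles: reactants 2, products 0 (Δn_gas = -2). Expansion shifts the system toward the side with more moles of gas — to the left.
Removing S₆ (g), a reactant, drives the reaction to the left.
All effects act in the same direction — net shift to the left.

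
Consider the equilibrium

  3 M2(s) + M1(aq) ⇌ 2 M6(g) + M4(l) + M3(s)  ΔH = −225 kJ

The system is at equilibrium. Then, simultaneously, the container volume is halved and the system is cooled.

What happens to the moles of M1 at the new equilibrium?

cannot be determined

Gas moles: reactants 0, products 2 (Δn_gas = +2). Compression shifts the system toward the side with fewer moles of gas — to the left.
The forward reaction is exothermic. Lowering T favours the exothermic direction — shift to the right.
The two effects oppose each other, so the net shift — and hence the change in M1 — cannot be determined from the given information.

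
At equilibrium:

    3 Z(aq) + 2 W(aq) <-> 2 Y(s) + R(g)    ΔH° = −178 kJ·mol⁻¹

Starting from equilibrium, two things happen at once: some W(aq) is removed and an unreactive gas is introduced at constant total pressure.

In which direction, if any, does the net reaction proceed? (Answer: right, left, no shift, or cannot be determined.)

cannot be determined

Removing W (aq), a reactant, drives the reaction to the left.
Adding inert gas at constant total pressure expands the volume and lowers every reacting partial pressure. With Δn_gas = 1 − 0 = +1, Q moves away from K toward the side with fewer gas moles, so the system shifts toward the side with more gas moles — to the right.
The individual effects push in opposite directions; without quantitative information the net direction cannot be determined.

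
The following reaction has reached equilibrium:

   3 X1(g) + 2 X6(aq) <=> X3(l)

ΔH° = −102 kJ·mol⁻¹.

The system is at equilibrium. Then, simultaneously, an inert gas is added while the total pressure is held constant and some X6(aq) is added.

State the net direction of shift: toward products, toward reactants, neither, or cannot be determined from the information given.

Adding inert gas at constant total pressure expands the volume and lowers every reacting partial pressure. With Δn_gas = 0 − 3 = -3, Q moves away from K toward the side with fewer gas moles, so the system shifts toward the side with more gas moles — to the left.
Adding X6 (aq), a reactant, drives the reaction to the right.
The individual effects push in opposite directions; without quantitative information the net direction cannot be determined.

cannot be determined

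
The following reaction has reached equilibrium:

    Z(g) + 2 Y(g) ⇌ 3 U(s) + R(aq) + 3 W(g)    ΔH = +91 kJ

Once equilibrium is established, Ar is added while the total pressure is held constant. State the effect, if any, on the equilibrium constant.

The equilibrium constant depends only on temperature. This perturbation changes neither the position of equilibrium nor K.

unchanged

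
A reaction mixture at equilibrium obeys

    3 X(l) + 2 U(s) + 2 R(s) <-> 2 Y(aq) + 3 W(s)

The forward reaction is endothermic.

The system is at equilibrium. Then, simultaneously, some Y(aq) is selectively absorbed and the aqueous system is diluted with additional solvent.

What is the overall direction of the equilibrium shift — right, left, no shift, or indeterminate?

right

Removing Y (aq), a product, drives the reaction to the right.
Dilution lowers every aqueous concentration by the same factor. Δn_aq = 2 − 0 = +2, so the system shifts toward the side with more dissolved moles — to the right.
All effects act in the same direction — net shift to the right.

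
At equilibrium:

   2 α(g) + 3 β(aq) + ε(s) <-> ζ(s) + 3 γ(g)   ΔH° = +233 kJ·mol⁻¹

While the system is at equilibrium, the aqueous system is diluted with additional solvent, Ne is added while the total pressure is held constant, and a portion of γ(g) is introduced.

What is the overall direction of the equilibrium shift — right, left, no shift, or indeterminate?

cannot be determined

Dilution lowers every aqueous concentration by the same factor. Δn_aq = 0 − 3 = -3, so the system shifts toward the side with more dissolved moles — to the left.
Adding inert gas at constant total pressure expands the volume and lowers every reacting partial pressure. With Δn_gas = 3 − 2 = +1, Q moves away from K toward the side with fewer gas moles, so the system shifts toward the side with more gas moles — to the right.
Adding γ (g), a product, drives the reaction to the left.
The individual effects push in opposite directions; without quantitative information the net direction cannot be determined.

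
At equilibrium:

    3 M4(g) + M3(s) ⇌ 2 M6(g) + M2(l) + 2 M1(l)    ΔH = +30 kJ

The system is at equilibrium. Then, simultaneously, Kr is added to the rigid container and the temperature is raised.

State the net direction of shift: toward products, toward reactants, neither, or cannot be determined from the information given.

At constant volume, adding an inert gas leaves every reacting species' partial pressure unchanged, so Q is unchanged — no shift from this change.
The forward reaction is endothermic. Raising T favours the endothermic direction — shift to the right.
Only the nonzero effect(s) matter; the net shift is to the right.

right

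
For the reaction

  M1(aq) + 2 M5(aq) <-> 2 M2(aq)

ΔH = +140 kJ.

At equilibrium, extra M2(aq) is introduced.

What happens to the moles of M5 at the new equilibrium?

Adding M2 (aq), a product, drives the reaction to the left.
The net shift is to the left. M5 is a reactant, so its amount increases.

increases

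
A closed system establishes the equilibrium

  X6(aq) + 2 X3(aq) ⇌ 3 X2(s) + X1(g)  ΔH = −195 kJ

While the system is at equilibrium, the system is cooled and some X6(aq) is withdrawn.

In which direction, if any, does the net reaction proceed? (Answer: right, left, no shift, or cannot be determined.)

cannot be determined

The forward reaction is exothermic. Lowering T favours the exothermic direction — shift to the right.
Removing X6 (aq), a reactant, drives the reaction to the left.
The individual effects push in opposite directions; without quantitative information the net direction cannot be determined.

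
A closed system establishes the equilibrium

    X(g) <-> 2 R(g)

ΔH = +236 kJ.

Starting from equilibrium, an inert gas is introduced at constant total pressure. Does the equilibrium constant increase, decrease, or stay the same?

unchanged

The equilibrium constant depends only on temperature. This perturbation may move the position of equilibrium, but since T is unchanged, K itself is unchanged.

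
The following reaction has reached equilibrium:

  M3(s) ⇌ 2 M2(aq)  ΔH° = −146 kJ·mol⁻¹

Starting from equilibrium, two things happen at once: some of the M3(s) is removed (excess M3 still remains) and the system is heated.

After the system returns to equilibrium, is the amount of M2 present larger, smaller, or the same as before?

decreases

M3 is a pure solid; its activity is 1 regardless of amount, so Q is unaffected — no shift from this change.
The forward reaction is exothermic. Raising T favours the endothermic direction — shift to the left.
The net shift is to the left. M2 is a product, so its amount decreases.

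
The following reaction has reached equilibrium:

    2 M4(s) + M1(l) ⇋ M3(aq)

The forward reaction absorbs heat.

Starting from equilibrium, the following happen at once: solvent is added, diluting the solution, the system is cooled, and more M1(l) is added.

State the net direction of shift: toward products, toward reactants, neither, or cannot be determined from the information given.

Dilution lowers every aqueous concentration by the same factor. Δn_aq = 1 − 0 = +1, so the system shifts toward the side with more dissolved moles — to the right.
The forward reaction is endothermic. Lowering T favours the exothermic direction — shift to the left.
M1 is a pure liquid; its activity is 1 regardless of amount, so Q is unaffected — no shift from this change.
The individual effects push in opposite directions; without quantitative information the net direction cannot be determined.

cannot be determined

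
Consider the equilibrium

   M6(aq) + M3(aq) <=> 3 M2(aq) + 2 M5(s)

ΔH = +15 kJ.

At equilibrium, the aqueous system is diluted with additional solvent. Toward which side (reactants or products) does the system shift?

Dilution lowers every aqueous concentration by the same factor. Δn_aq = 3 − 2 = +1, so the system shifts toward the side with more dissolved moles — to the right.

right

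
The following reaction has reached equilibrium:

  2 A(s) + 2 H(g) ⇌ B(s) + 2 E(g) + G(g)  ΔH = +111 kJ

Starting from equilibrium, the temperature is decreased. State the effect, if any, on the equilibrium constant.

decreases

K depends on temperature via the van 't Hoff relation. The forward reaction is endothermic, so lowering T decreases K.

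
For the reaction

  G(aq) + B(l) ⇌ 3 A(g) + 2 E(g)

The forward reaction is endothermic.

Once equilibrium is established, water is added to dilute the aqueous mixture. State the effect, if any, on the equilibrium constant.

The equilibrium constant depends only on temperature. This perturbation may move the position of equilibrium, but since T is unchanged, K itself is unchanged.

unchanged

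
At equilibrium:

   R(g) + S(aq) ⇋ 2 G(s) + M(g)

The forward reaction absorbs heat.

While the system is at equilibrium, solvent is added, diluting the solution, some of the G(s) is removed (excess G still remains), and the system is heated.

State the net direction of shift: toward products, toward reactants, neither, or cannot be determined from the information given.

Dilution lowers every aqueous concentration by the same factor. Δn_aq = 0 − 1 = -1, so the system shifts toward the side with more dissolved moles — to the left.
G is a pure solid; its activity is 1 regardless of amount, so Q is unaffected — no shift from this change.
The forward reaction is endothermic. Raising T favours the endothermic direction — shift to the right.
The individual effects push in opposite directions; without quantitative information the net direction cannot be determined.

cannot be determined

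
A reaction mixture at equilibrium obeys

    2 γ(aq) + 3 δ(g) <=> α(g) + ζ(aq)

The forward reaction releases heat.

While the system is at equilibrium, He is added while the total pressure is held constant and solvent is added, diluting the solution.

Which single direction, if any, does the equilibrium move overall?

Adding inert gas at constant total pressure expands the volume and lowers every reacting partial pressure. With Δn_gas = 1 − 3 = -2, Q moves away from K toward the side with fewer gas moles, so the system shifts toward the side with more gas moles — to the left.
Dilution lowers every aqueous concentration by the same factor. Δn_aq = 1 − 2 = -1, so the system shifts toward the side with more dissolved moles — to the left.
All effects act in the same direction — net shift to the left.

left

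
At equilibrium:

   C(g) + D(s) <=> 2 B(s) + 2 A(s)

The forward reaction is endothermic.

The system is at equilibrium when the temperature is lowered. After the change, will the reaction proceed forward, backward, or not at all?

left

The forward reaction is endothermic. Lowering T favours the exothermic direction — shift to the left.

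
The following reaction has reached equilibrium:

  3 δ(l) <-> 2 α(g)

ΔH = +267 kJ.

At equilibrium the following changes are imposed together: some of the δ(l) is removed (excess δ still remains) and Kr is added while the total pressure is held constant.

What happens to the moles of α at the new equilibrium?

δ is a pure liquid; its activity is 1 regardless of amount, so Q is unaffected — no shift from this change.
Adding inert gas at constant total pressure expands the volume and lowers every reacting partial pressure. With Δn_gas = 2 − 0 = +2, Q moves away from K toward the side with fewer gas moles, so the system shifts toward the side with more gas moles — to the right.
The net shift is to the right. α is a product, so its amount increases.

increases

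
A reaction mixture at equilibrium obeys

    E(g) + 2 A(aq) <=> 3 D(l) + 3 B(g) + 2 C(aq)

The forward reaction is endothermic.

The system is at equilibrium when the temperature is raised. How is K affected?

increases

K depends on temperature via the van 't Hoff relation. The forward reaction is endothermic, so raising T increases K.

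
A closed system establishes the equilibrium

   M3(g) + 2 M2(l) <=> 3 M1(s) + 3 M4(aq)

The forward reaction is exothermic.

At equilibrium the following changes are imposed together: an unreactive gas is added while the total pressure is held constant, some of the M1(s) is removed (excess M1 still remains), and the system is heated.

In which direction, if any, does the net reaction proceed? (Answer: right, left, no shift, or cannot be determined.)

left

Adding inert gas at constant total pressure expands the volume and lowers every reacting partial pressure. With Δn_gas = 0 − 1 = -1, Q moves away from K toward the side with fewer gas moles, so the system shifts toward the side with more gas moles — to the left.
M1 is a pure solid; its activity is 1 regardless of amount, so Q is unaffected — no shift from this change.
The forward reaction is exothermic. Raising T favours the endothermic direction — shift to the left.
Only the nonzero effect(s) matter; the net shift is to the left.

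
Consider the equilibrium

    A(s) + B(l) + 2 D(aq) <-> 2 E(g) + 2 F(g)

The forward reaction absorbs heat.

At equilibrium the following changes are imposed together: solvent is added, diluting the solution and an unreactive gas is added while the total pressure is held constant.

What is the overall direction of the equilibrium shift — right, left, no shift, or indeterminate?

Dilution lowers every aqueous concentration by the same factor. Δn_aq = 0 − 2 = -2, so the system shifts toward the side with more dissolved moles — to the left.
Adding inert gas at constant total pressure expands the volume and lowers every reacting partial pressure. With Δn_gas = 4 − 0 = +4, Q moves away from K toward the side with fewer gas moles, so the system shifts toward the side with more gas moles — to the right.
The individual effects push in opposite directions; without quantitative information the net direction cannot be determined.

cannot be determined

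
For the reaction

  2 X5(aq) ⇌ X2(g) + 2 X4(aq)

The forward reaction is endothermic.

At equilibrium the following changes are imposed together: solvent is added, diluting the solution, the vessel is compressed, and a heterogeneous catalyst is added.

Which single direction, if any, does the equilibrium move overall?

left

Dilution scales every aqueous concentration by the same factor. Δn_aq = 2 − 2 = 0, so Q is unchanged — no shift.
Gas moles: reactants 0, products 1 (Δn_gas = +1). Compression shifts the system toward the side with fewer moles of gas — to the left.
A catalyst speeds both forward and reverse rates equally; it changes neither Q nor K — no shift from this change.
Only the nonzero effect(s) matter; the net shift is to the left.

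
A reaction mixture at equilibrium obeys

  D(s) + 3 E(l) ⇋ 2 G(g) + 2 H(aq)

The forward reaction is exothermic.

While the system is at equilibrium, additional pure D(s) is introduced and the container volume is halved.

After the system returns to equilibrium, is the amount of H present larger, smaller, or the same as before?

decreases

D is a pure solid; its activity is 1 regardless of amount, so Q is unaffected — no shift from this change.
Gas moles: reactants 0, products 2 (Δn_gas = +2). Compression shifts the system toward the side with fewer moles of gas — to the left.
The net shift is to the left. H is a product, so its amount decreases.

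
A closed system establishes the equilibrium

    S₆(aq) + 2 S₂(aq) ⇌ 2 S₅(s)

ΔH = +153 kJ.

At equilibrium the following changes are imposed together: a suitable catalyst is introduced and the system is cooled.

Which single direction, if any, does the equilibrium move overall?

A catalyst speeds both forward and reverse rates equally; it changes neither Q nor K — no shift from this change.
The forward reaction is endothermic. Lowering T favours the exothermic direction — shift to the left.
Only the nonzero effect(s) matter; the net shift is to the left.

left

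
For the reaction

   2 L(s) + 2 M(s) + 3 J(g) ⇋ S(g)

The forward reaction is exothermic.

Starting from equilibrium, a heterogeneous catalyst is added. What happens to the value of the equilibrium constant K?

unchanged

The equilibrium constant depends only on temperature. This perturbation changes neither the position of equilibrium nor K.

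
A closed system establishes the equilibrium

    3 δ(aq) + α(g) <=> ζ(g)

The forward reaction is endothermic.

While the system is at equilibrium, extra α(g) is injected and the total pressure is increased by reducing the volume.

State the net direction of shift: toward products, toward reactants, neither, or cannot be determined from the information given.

right

Adding α (g), a reactant, drives the reaction to the right.
Gas moles: reactants 1, products 1. Δn_gas = 0, so a volume change leaves Q equal to K — no shift from this change.
Only the nonzero effect(s) matter; the net shift is to the right.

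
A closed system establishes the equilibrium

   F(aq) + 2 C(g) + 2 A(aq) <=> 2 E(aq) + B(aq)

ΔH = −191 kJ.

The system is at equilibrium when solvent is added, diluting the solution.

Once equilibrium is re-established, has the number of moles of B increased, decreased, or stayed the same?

unchanged

Dilution scales every aqueous concentration by the same factor. Δn_aq = 3 − 3 = 0, so Q is unchanged — no shift.
No net shift occurs, so the amount of B is unchanged.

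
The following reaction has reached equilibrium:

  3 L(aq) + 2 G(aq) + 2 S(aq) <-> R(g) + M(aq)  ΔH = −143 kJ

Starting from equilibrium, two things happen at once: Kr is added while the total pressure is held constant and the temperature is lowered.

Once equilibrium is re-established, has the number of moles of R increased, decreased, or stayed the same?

Adding inert gas at constant total pressure expands the volume and lowers every reacting partial pressure. With Δn_gas = 1 − 0 = +1, Q moves away from K toward the side with fewer gas moles, so the system shifts toward the side with more gas moles — to the right.
The forward reaction is exothermic. Lowering T favours the exothermic direction — shift to the right.
The net shift is to the right. R is a product, so its amount increases.

increases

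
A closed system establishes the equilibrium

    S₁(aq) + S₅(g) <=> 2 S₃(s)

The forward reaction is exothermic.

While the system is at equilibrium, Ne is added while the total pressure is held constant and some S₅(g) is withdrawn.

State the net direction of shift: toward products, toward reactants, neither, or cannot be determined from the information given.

Adding inert gas at constant total pressure expands the volume and lowers every reacting partial pressure. With Δn_gas = 0 − 1 = -1, Q moves away from K toward the side with fewer gas moles, so the system shifts toward the side with more gas moles — to the left.
Removing S₅ (g), a reactant, drives the reaction to the left.
All effects act in the same direction — net shift to the left.

left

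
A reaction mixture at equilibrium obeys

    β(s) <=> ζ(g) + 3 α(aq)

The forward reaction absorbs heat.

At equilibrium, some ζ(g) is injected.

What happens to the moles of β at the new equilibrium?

increases

Adding ζ (g), a product, drives the reaction to the left.
The net shift is to the left. β is a reactant, so its amount increases.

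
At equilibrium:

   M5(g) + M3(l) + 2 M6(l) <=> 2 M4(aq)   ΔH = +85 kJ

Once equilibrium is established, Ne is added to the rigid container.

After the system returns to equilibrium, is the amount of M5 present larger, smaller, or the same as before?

At constant volume, adding an inert gas leaves every reacting species' partial pressure unchanged, so Q is unchanged — no shift from this change.
No net shift occurs, so the amount of M5 is unchanged.

unchanged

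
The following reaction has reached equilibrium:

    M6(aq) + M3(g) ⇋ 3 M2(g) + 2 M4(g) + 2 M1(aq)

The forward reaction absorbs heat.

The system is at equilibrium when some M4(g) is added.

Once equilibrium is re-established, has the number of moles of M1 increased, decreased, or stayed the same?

decreases

Adding M4 (g), a product, drives the reaction to the left.
The net shift is to the left. M1 is a product, so its amount decreases.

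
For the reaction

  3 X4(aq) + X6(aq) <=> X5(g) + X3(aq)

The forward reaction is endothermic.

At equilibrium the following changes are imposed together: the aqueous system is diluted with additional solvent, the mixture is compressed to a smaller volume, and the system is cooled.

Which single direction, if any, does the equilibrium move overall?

left

Dilution lowers every aqueous concentration by the same factor. Δn_aq = 1 − 4 = -3, so the system shifts toward the side with more dissolved moles — to the left.
Gas moles: reactants 0, products 1 (Δn_gas = +1). Compression shifts the system toward the side with fewer moles of gas — to the left.
The forward reaction is endothermic. Lowering T favours the exothermic direction — shift to the left.
All effects act in the same direction — net shift to the left.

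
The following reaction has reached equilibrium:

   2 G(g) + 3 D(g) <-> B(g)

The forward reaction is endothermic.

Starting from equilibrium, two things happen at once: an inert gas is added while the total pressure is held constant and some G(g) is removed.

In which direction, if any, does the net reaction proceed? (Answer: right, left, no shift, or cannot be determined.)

left

Adding inert gas at constant total pressure expands the volume and lowers every reacting partial pressure. With Δn_gas = 1 − 5 = -4, Q moves away from K toward the side with fewer gas moles, so the system shifts toward the side with more gas moles — to the left.
Removing G (g), a reactant, drives the reaction to the left.
All effects act in the same direction — net shift to the left.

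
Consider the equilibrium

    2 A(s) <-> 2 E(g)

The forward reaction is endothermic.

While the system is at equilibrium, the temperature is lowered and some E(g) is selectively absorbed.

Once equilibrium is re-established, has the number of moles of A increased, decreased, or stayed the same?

cannot be determined

The forward reaction is endothermic. Lowering T favours the exothermic direction — shift to the left.
Removing E (g), a product, drives the reaction to the right.
The two effects oppose each other, so the net shift — and hence the change in A — cannot be determined from the given information.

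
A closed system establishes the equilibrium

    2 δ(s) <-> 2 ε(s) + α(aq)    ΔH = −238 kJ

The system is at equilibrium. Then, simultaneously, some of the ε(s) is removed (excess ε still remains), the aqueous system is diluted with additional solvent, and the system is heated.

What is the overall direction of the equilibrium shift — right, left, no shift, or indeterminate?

cannot be determined

ε is a pure solid; its activity is 1 regardless of amount, so Q is unaffected — no shift from this change.
Dilution lowers every aqueous concentration by the same factor. Δn_aq = 1 − 0 = +1, so the system shifts toward the side with more dissolved moles — to the right.
The forward reaction is exothermic. Raising T favours the endothermic direction — shift to the left.
The individual effects push in opposite directions; without quantitative information the net direction cannot be determined.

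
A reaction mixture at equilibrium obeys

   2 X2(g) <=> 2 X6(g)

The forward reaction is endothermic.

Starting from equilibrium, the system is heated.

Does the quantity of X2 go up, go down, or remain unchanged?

decreases

The forward reaction is endothermic. Raising T favours the endothermic direction — shift to the right.
The net shift is to the right. X2 is a reactant, so its amount decreases.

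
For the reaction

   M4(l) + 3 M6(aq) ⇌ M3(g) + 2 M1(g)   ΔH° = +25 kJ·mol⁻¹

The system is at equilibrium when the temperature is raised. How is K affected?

increases

K depends on temperature via the van 't Hoff relation. The forward reaction is endothermic, so raising T increases K.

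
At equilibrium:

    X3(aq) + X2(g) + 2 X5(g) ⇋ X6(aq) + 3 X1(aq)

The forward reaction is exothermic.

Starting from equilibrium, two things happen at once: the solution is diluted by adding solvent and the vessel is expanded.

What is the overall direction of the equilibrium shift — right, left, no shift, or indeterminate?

Dilution lowers every aqueous concentration by the same factor. Δn_aq = 4 − 1 = +3, so the system shifts toward the side with more dissolved moles — to the right.
Gas moles: reactants 3, products 0 (Δn_gas = -3). Expansion shifts the system toward the side with more moles of gas — to the left.
The individual effects push in opposite directions; without quantitative information the net direction cannot be determined.

cannot be determined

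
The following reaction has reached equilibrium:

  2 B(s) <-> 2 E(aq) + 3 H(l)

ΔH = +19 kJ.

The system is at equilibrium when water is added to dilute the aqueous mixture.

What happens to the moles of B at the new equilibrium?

Dilution lowers every aqueous concentration by the same factor. Δn_aq = 2 − 0 = +2, so the system shifts toward the side with more dissolved moles — to the right.
The net shift is to the right. B is a reactant, so its amount decreases.

decreases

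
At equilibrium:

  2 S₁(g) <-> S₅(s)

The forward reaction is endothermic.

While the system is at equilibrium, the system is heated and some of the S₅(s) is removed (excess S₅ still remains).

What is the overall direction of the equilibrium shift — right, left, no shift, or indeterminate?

The forward reaction is endothermic. Raising T favours the endothermic direction — shift to the right.
S₅ is a pure solid; its activity is 1 regardless of amount, so Q is unaffected — no shift from this change.
Only the nonzero effect(s) matter; the net shift is to the right.

right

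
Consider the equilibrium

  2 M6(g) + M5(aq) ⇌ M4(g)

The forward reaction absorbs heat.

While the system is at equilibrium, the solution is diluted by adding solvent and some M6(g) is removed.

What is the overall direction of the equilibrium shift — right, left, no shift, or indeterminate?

left

Dilution lowers every aqueous concentration by the same factor. Δn_aq = 0 − 1 = -1, so the system shifts toward the side with more dissolved moles — to the left.
Removing M6 (g), a reactant, drives the reaction to the left.
All effects act in the same direction — net shift to the left.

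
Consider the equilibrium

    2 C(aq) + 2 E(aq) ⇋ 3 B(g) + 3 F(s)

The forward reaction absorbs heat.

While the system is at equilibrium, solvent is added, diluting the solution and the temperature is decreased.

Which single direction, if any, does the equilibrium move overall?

left

Dilution lowers every aqueous concentration by the same factor. Δn_aq = 0 − 4 = -4, so the system shifts toward the side with more dissolved moles — to the left.
The forward reaction is endothermic. Lowering T favours the exothermic direction — shift to the left.
All effects act in the same direction — net shift to the left.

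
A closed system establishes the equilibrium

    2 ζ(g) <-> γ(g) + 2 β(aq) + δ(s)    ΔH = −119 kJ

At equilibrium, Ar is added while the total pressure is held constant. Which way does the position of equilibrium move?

left

Adding inert gas at constant total pressure expands the volume and lowers every reacting partial pressure. With Δn_gas = 1 − 2 = -1, Q moves away from K toward the side with fewer gas moles, so the system shifts toward the side with more gas moles — to the left.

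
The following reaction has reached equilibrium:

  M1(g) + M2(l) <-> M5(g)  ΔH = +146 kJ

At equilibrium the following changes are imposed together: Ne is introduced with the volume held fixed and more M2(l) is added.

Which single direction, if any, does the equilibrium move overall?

At constant volume, adding an inert gas leaves every reacting species' partial pressure unchanged, so Q is unchanged — no shift from this change.
M2 is a pure liquid; its activity is 1 regardless of amount, so Q is unaffected — no shift from this change.
None of the changes alters Q relative to K, so there is no net shift.

no shift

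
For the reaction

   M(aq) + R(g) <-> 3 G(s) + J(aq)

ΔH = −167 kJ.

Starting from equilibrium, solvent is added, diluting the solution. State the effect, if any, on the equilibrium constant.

unchanged

The equilibrium constant depends only on temperature. This perturbation changes neither the position of equilibrium nor K.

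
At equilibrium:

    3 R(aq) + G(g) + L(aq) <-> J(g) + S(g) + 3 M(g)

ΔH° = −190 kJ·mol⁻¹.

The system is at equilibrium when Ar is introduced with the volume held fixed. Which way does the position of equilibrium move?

no shift

At constant volume, adding an inert gas leaves every reacting species' partial pressure unchanged, so Q is unchanged — no shift from this change.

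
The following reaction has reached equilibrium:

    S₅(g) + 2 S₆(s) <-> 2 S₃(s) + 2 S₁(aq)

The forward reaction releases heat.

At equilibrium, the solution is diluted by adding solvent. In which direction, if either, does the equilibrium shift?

right

Dilution lowers every aqueous concentration by the same factor. Δn_aq = 2 − 0 = +2, so the system shifts toward the side with more dissolved moles — to the right.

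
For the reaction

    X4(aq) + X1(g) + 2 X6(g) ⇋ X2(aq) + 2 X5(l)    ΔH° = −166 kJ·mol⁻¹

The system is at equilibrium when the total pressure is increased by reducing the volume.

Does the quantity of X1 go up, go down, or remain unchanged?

Gas moles: reactants 3, products 0 (Δn_gas = -3). Compression shifts the system toward the side with fewer moles of gas — to the right.
The net shift is to the right. X1 is a reactant, so its amount decreases.

decreases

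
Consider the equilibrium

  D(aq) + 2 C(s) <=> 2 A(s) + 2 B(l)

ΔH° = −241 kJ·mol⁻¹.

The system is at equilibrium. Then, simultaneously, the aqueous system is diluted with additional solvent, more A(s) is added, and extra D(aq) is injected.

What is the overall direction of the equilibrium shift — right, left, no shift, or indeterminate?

cannot be determined

Dilution lowers every aqueous concentration by the same factor. Δn_aq = 0 − 1 = -1, so the system shifts toward the side with more dissolved moles — to the left.
A is a pure solid; its activity is 1 regardless of amount, so Q is unaffected — no shift from this change.
Adding D (aq), a reactant, drives the reaction to the right.
The individual effects push in opposite directions; without quantitative information the net direction cannot be determined.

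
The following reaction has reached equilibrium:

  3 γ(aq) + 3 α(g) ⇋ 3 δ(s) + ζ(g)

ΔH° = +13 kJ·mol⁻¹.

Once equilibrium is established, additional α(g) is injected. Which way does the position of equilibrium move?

Adding α (g), a reactant, drives the reaction to the right.

right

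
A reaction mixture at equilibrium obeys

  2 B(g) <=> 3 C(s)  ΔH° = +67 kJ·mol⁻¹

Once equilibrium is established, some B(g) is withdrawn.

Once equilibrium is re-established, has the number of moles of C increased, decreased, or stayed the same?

decreases

Removing B (g), a reactant, drives the reaction to the left.
The net shift is to the left. C is a product, so its amount decreases.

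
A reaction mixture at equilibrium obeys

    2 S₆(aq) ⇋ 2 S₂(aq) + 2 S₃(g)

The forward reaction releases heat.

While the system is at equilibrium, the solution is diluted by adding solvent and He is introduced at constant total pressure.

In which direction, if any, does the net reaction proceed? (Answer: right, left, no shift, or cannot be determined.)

Dilution scales every aqueous concentration by the same factor. Δn_aq = 2 − 2 = 0, so Q is unchanged — no shift.
Adding inert gas at constant total pressure expands the volume and lowers every reacting partial pressure. With Δn_gas = 2 − 0 = +2, Q moves away from K toward the side with fewer gas moles, so the system shifts toward the side with more gas moles — to the right.
Only the nonzero effect(s) matter; the net shift is to the right.

right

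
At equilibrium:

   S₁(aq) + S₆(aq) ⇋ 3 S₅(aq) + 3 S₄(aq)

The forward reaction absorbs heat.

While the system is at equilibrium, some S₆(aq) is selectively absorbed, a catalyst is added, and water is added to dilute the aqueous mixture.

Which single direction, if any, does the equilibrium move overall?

cannot be determined

Removing S₆ (aq), a reactant, drives the reaction to the left.
A catalyst speeds both forward and reverse rates equally; it changes neither Q nor K — no shift from this change.
Dilution lowers every aqueous concentration by the same factor. Δn_aq = 6 − 2 = +4, so the system shifts toward the side with more dissolved moles — to the right.
The individual effects push in opposite directions; without quantitative information the net direction cannot be determined.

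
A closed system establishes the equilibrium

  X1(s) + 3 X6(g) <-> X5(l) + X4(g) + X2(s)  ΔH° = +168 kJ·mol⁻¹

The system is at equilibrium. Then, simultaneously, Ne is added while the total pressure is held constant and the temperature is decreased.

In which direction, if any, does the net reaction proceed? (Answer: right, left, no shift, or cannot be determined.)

left

Adding inert gas at constant total pressure expands the volume and lowers every reacting partial pressure. With Δn_gas = 1 − 3 = -2, Q moves away from K toward the side with fewer gas moles, so the system shifts toward the side with more gas moles — to the left.
The forward reaction is endothermic. Lowering T favours the exothermic direction — shift to the left.
All effects act in the same direction — net shift to the left.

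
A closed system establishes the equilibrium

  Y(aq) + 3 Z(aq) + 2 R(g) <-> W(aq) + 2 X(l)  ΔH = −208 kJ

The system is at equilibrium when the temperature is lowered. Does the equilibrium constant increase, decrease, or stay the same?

increases

K depends on temperature via the van 't Hoff relation. The forward reaction is exothermic, so lowering T increases K.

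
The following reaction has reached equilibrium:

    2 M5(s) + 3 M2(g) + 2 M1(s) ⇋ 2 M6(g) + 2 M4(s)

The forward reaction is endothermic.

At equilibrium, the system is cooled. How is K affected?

decreases

K depends on temperature via the van 't Hoff relation. The forward reaction is endothermic, so lowering T decreases K.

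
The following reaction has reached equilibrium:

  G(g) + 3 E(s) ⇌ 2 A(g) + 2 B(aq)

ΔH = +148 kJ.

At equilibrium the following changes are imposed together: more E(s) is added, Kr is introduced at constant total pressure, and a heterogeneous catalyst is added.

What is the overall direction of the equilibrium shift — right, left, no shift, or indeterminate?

right

E is a pure solid; its activity is 1 regardless of amount, so Q is unaffected — no shift from this change.
Adding inert gas at constant total pressure expands the volume and lowers every reacting partial pressure. With Δn_gas = 2 − 1 = +1, Q moves away from K toward the side with fewer gas moles, so the system shifts toward the side with more gas moles — to the right.
A catalyst speeds both forward and reverse rates equally; it changes neither Q nor K — no shift from this change.
Only the nonzero effect(s) matter; the net shift is to the right.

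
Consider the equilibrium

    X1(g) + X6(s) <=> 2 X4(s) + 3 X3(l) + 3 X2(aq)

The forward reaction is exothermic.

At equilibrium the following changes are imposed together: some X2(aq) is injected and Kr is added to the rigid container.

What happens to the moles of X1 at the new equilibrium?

increases

Adding X2 (aq), a product, drives the reaction to the left.
At constant volume, adding an inert gas leaves every reacting species' partial pressure unchanged, so Q is unchanged — no shift from this change.
The net shift is to the left. X1 is a reactant, so its amount increases.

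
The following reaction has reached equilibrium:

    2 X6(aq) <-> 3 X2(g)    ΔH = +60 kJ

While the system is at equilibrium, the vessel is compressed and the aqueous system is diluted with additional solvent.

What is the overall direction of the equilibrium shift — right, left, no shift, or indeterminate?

left

Gas moles: reactants 0, products 3 (Δn_gas = +3). Compression shifts the system toward the side with fewer moles of gas — to the left.
Dilution lowers every aqueous concentration by the same factor. Δn_aq = 0 − 2 = -2, so the system shifts toward the side with more dissolved moles — to the left.
All effects act in the same direction — net shift to the left.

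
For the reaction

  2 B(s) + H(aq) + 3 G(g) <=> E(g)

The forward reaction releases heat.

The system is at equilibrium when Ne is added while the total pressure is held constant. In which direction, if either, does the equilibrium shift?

Adding inert gas at constant total pressure expands the volume and lowers every reacting partial pressure. With Δn_gas = 1 − 3 = -2, Q moves away from K toward the side with fewer gas moles, so the system shifts toward the side with more gas moles — to the left.

left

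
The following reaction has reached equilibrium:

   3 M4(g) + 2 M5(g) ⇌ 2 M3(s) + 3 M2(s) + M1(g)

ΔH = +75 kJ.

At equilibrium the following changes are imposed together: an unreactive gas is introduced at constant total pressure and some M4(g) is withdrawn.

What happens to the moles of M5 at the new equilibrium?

increases

Adding inert gas at constant total pressure expands the volume and lowers every reacting partial pressure. With Δn_gas = 1 − 5 = -4, Q moves away from K toward the side with fewer gas moles, so the system shifts toward the side with more gas moles — to the left.
Removing M4 (g), a reactant, drives the reaction to the left.
The net shift is to the left. M5 is a reactant, so its amount increases.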